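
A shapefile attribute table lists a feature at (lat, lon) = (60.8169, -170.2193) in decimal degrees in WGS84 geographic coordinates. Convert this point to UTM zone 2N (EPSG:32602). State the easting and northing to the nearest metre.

Zone 2 central meridian λ₀ = 6×2 − 183 = -171°; Δλ = +0.7807°.
Transverse Mercator on WGS84 with k₀ = 0.9996 gives E = 542466.953 m, N = 6742645.724 m.

E 542467 m, N 6742646 m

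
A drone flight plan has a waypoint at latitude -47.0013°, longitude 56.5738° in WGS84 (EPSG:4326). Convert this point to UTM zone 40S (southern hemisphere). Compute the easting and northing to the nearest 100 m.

E 467600 m, N 4794600 m

Zone 40 central meridian λ₀ = 6×40 − 183 = 57°; Δλ = -0.4262°.
Transverse Mercator on WGS84 with k₀ = 0.9996 gives E = 467598.706 m, N = 4794603.287 m.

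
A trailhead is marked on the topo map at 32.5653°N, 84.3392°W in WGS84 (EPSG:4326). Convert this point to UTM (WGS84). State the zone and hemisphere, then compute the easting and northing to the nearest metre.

Longitude -84.3392° lies in the 6° band [-90°, -84°), giving zone 16; latitude is north of the equator, so 16N.
Zone 16 central meridian λ₀ = 6×16 − 183 = -87°; Δλ = +2.6608°.
Transverse Mercator on WGS84 with k₀ = 0.9996 gives E = 749810.613 m, N = 3606221.326 m.

Zone 16N: E 749811 m, N 3606221 m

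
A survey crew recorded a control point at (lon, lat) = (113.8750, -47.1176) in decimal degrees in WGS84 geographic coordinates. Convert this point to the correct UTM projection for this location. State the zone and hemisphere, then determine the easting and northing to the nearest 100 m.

Zone 49S: E 718100 m, N 4777800 m

Longitude 113.8750° lies in the 6° band [108°, 114°), giving zone 49; latitude is south of the equator, so 49S.
Zone 49 central meridian λ₀ = 6×49 − 183 = 111°; Δλ = +2.8750°.
Transverse Mercator on WGS84 with k₀ = 0.9996 gives E = 718086.817 m, N = 4777756.336 m.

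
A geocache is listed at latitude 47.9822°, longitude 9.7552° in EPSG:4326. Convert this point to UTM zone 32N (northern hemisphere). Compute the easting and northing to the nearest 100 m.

Zone 32 central meridian λ₀ = 6×32 − 183 = 9°; Δλ = +0.7552°.
Transverse Mercator on WGS84 with k₀ = 0.9996 gives E = 556353.733 m, N = 5314597.760 m.

E 556400 m, N 5314600 m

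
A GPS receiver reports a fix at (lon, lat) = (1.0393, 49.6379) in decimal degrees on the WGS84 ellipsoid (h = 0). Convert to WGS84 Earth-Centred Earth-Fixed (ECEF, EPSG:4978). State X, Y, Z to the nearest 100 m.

X 4138000 m, Y 75100 m, Z 4836800 m

WGS84: a = 6378137 m, e² = 0.006694380; N(φ) = a/√(1−e²sin²φ) = 6390568.245 m.
X = (N+h)·cosφ·cosλ = 4137953.503 m; Y = (N+h)·cosφ·sinλ = 75067.428 m; Z = (N(1−e²)+h)·sinφ = 4836803.591 m.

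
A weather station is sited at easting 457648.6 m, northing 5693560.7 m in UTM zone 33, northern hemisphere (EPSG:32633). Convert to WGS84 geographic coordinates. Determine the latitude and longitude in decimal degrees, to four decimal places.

Zone 33N: λ₀ = 15°, k₀ = 0.9996, false easting 500000 m.
Meridian distance M = (N − FN)/k₀ = 5695839.0 m.
Inverse transverse Mercator on WGS84 gives φ = 51.39170024°, λ = 14.39130034°.

lat 51.3917°, lon 14.3913°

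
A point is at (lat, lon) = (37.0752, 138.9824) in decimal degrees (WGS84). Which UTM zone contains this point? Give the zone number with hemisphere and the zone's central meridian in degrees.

Zone 54N, central meridian 141°

UTM zone = ⌊(λ + 180)/6⌋ + 1; 138.9824° ∈ [138°, 144°) → zone 54.
Hemisphere: N (φ ≥ 0).
Central meridian λ₀ = 6×54 − 183 = 141°.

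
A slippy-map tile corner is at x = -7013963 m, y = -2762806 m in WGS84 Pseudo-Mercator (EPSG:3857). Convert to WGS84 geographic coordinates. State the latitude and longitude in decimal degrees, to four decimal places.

lat -24.0771°, lon -63.0075°

R = 6378137 m. λ = x/R = -63.00750165°.
φ = 2·arctan(exp(y/R)) − 90° = 2·arctan(0.64845) − 90° = -24.07710083°.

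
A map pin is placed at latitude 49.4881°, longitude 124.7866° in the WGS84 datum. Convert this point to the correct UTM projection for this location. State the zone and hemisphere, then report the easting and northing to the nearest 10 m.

Longitude 124.7866° lies in the 6° band [120°, 126°), giving zone 51; latitude is north of the equator, so 51N.
Zone 51 central meridian λ₀ = 6×51 − 183 = 123°; Δλ = +1.7866°.
Transverse Mercator on WGS84 with k₀ = 0.9996 gives E = 629391.501 m, N = 5483251.807 m.

Zone 51N: E 629390 m, N 5483250 m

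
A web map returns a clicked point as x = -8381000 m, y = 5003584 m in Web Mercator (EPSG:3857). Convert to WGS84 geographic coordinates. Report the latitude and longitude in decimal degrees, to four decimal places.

lat 40.9406°, lon -75.2878°

R = 6378137 m. λ = x/R = -75.28780396°.
φ = 2·arctan(exp(y/R)) − 90° = 2·arctan(2.19129) − 90° = 40.94059918°.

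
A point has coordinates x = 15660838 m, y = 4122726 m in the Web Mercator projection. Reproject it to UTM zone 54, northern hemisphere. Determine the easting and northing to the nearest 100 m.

Web Mercator inverse (R = 6378137 m) → φ = 34.69659738°, λ = 140.68370138°.
UTM 54N forward: E = 471031.044 m, N = 3839443.226 m.

E 471000 m, N 3839400 m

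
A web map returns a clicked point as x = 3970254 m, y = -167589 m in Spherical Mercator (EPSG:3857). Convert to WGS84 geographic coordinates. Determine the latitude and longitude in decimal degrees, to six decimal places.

R = 6378137 m. λ = x/R = 35.6653985004°.
φ = 2·arctan(exp(y/R)) − 90° = 2·arctan(0.97407) − 90° = -1.50530440°.

lat -1.505304°, lon 35.665399°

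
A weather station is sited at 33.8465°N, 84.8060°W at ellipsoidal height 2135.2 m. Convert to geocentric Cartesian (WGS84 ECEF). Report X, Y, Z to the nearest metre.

WGS84: a = 6378137 m, e² = 0.006694380; N(φ) = a/√(1−e²sin²φ) = 6384770.071 m.
X = (N+h)·cosφ·cosλ = 480210.379 m; Y = (N+h)·cosφ·sinλ = -5282752.766 m; Z = (N(1−e²)+h)·sinφ = 3533507.565 m.

X 480210 m, Y -5282753 m, Z 3533508 m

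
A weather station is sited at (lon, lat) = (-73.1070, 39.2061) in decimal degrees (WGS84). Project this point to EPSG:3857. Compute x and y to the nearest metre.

x -8138234 m, y 4751237 m

Web Mercator is spherical with R = a = 6378137 m.
x = R·λ = 6378137 × -1.275957856 = -8138234.013 m.
y = R·ln tan(π/4 + φ/2) = 6378137 × 0.744925481 = 4751236.774 m.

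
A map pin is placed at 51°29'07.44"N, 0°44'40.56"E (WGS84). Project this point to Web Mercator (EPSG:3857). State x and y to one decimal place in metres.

Web Mercator is spherical with R = a = 6378137 m.
x = R·λ = 6378137 × 0.012995722 = 82888.493 m.
y = R·ln tan(π/4 + φ/2) = 6378137 × 1.051656416 = 6707608.696 m.

x 82888.5 m, y 6707608.7 m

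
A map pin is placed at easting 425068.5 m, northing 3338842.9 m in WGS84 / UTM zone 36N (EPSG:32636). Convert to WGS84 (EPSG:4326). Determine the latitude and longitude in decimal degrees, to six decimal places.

lat 30.178700°, lon 32.221700°

Zone 36N: λ₀ = 33°, k₀ = 0.9996, false easting 500000 m.
Meridian distance M = (N − FN)/k₀ = 3340179.0 m.
Inverse transverse Mercator on WGS84 gives φ = 30.17870020°, λ = 32.22170028°.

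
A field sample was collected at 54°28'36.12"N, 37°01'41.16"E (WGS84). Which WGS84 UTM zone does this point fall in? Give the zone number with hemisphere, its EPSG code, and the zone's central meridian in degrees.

UTM zone = ⌊(λ + 180)/6⌋ + 1; 37.0281° ∈ [36°, 42°) → zone 37.
Hemisphere: N (φ ≥ 0).
Central meridian λ₀ = 6×37 − 183 = 39°.
EPSG code: 32637.

Zone 37N (EPSG:32637), central meridian 39°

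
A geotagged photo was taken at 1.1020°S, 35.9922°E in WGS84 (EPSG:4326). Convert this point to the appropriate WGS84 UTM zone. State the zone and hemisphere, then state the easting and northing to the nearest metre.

Zone 36S: E 833048 m, N 9878028 m

Longitude 35.9922° lies in the 6° band [30°, 36°), giving zone 36; latitude is south of the equator, so 36S.
Zone 36 central meridian λ₀ = 6×36 − 183 = 33°; Δλ = +2.9922°.
Transverse Mercator on WGS84 with k₀ = 0.9996 gives E = 833048.104 m, N = 9878028.368 m.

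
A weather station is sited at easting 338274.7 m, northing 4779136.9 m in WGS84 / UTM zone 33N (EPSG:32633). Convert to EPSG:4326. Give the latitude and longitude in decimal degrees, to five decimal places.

Zone 33N: λ₀ = 15°, k₀ = 0.9996, false easting 500000 m.
Meridian distance M = (N − FN)/k₀ = 4781049.3 m.
Inverse transverse Mercator on WGS84 gives φ = 43.14770018°, λ = 13.01109968°.

lat 43.14770°, lon 13.01110°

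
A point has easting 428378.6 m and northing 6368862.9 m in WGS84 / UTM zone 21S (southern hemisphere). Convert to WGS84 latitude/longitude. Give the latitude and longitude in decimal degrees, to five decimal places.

Zone 21S: λ₀ = -57°, k₀ = 0.9996, false easting 500000 m, false northing 10000000 m.
Meridian distance M = (N − FN)/k₀ = -3632590.1 m.
Inverse transverse Mercator on WGS84 gives φ = -32.81590030°, λ = -57.76509996°.

lat -32.81590°, lon -57.76510°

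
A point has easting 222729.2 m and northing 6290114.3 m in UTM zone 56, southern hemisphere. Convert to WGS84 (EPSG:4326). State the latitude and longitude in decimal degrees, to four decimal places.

lat -33.4926°, lon 150.0157°

Zone 56S: λ₀ = 153°, k₀ = 0.9996, false easting 500000 m, false northing 10000000 m.
Meridian distance M = (N − FN)/k₀ = -3711370.2 m.
Inverse transverse Mercator on WGS84 gives φ = -33.49260005°, λ = 150.01570000°.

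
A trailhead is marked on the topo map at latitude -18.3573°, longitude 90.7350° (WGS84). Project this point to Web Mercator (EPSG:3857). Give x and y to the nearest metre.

Web Mercator is spherical with R = a = 6378137 m.
x = R·λ = 6378137 × 1.583624497 = 10100573.997 m.
y = R·ln tan(π/4 + φ/2) = 6378137 × -0.326021937 = -2079412.579 m.

x 10100574 m, y -2079413 m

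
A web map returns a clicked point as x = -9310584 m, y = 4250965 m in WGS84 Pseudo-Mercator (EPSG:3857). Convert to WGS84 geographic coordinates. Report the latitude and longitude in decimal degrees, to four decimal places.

lat 35.6383°, lon -83.6384°

R = 6378137 m. λ = x/R = -83.63839911°.
φ = 2·arctan(exp(y/R)) − 90° = 2·arctan(1.94739) − 90° = 35.63829658°.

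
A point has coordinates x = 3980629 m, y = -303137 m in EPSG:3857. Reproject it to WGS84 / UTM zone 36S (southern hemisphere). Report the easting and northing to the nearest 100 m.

E 806700 m, N 9698800 m

Web Mercator inverse (R = 6378137 m) → φ = -2.72210139°, λ = 35.75859871°.
UTM 36S forward: E = 806737.708 m, N = 9698772.842 m.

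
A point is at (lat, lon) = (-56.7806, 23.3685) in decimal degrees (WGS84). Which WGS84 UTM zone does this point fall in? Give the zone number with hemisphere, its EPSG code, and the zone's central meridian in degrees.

Zone 34S (EPSG:32734), central meridian 21°

UTM zone = ⌊(λ + 180)/6⌋ + 1; 23.3685° ∈ [18°, 24°) → zone 34.
Hemisphere: S (φ < 0).
Central meridian λ₀ = 6×34 − 183 = 21°.
EPSG code: 32734.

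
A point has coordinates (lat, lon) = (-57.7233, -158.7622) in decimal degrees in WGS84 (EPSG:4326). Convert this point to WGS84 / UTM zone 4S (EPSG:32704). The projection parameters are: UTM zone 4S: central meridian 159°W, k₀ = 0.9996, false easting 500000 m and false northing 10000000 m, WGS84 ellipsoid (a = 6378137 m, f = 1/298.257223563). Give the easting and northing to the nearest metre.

Zone 4 central meridian λ₀ = 6×4 − 183 = -159°; Δλ = +0.2378°.
Transverse Mercator on WGS84 with k₀ = 0.9996 gives E = 514164.414 m, N = 3602070.182 m.

E 514164 m, N 3602070 m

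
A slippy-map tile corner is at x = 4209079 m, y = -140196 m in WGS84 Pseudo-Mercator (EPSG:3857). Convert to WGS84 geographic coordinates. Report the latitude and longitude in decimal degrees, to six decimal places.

R = 6378137 m. λ = x/R = 37.81079998°.
φ = 2·arctan(exp(y/R)) − 90° = 2·arctan(0.97826) − 90° = -1.25930069°.

lat -1.259301°, lon 37.810800°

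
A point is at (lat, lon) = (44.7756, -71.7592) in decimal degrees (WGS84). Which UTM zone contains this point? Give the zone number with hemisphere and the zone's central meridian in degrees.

Zone 19N, central meridian -69°

UTM zone = ⌊(λ + 180)/6⌋ + 1; -71.7592° ∈ [-72°, -66°) → zone 19.
Hemisphere: N (φ ≥ 0).
Central meridian λ₀ = 6×19 − 183 = -69°.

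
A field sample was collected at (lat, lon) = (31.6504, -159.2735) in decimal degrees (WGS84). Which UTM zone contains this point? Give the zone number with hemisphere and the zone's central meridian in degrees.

Zone 4N, central meridian -159°

UTM zone = ⌊(λ + 180)/6⌋ + 1; -159.2735° ∈ [-162°, -156°) → zone 4.
Hemisphere: N (φ ≥ 0).
Central meridian λ₀ = 6×4 − 183 = -159°.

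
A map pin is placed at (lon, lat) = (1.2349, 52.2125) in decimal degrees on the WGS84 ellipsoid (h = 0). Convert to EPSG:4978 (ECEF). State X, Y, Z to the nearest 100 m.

WGS84: a = 6378137 m, e² = 0.006694380; N(φ) = a/√(1−e²sin²φ) = 6391512.506 m.
X = (N+h)·cosφ·cosλ = 3915391.610 m; Y = (N+h)·cosφ·sinλ = 84401.783 m; Z = (N(1−e²)+h)·sinφ = 5017325.916 m.

X 3915400 m, Y 84400 m, Z 5017300 m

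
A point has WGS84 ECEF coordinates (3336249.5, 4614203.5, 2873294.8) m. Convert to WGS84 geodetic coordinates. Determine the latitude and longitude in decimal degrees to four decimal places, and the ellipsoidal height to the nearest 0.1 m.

λ = atan2(Y, X) = 54.13159995°; p = √(X²+Y²) = 5693982.3 m.
Bowring's method on WGS84 (a = 6378137 m, b = 6356752.314 m) gives φ = 26.93140014°, h = 4093.163 m.

lat 26.9314°, lon 54.1316°, h 4093.2 m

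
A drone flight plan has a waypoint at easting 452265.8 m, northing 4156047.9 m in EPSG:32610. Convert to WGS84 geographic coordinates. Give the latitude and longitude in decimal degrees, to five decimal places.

Zone 10N: λ₀ = -123°, k₀ = 0.9996, false easting 500000 m.
Meridian distance M = (N − FN)/k₀ = 4157711.0 m.
Inverse transverse Mercator on WGS84 gives φ = 37.55020016°, λ = -123.54040018°.

lat 37.55020°, lon -123.54040°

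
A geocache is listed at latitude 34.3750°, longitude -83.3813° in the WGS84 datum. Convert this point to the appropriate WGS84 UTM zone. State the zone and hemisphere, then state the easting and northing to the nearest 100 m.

Zone 17N: E 281000 m, N 3806300 m

Longitude -83.3813° lies in the 6° band [-84°, -78°), giving zone 17; latitude is north of the equator, so 17N.
Zone 17 central meridian λ₀ = 6×17 − 183 = -81°; Δλ = -2.3813°.
Transverse Mercator on WGS84 with k₀ = 0.9996 gives E = 281040.125 m, N = 3806306.436 m.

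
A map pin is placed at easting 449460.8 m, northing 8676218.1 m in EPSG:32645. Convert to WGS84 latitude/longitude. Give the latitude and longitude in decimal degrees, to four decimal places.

Zone 45N: λ₀ = 87°, k₀ = 0.9996, false easting 500000 m.
Meridian distance M = (N − FN)/k₀ = 8679690.0 m.
Inverse transverse Mercator on WGS84 gives φ = 78.15140030°, λ = 84.79459826°.

lat 78.1514°, lon 84.7946°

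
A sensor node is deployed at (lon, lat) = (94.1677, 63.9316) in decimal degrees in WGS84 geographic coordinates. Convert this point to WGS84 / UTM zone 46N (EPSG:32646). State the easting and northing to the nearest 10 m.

Zone 46 central meridian λ₀ = 6×46 − 183 = 93°; Δλ = +1.1677°.
Transverse Mercator on WGS84 with k₀ = 0.9996 gives E = 557251.884 m, N = 7089916.277 m.

E 557250 m, N 7089920 m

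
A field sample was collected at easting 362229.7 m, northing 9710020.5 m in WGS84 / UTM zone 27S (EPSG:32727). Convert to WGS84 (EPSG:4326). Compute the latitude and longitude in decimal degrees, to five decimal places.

lat -2.62290°, lon -22.23930°

Zone 27S: λ₀ = -21°, k₀ = 0.9996, false easting 500000 m, false northing 10000000 m.
Meridian distance M = (N − FN)/k₀ = -290095.5 m.
Inverse transverse Mercator on WGS84 gives φ = -2.62290015°, λ = -22.23929978°.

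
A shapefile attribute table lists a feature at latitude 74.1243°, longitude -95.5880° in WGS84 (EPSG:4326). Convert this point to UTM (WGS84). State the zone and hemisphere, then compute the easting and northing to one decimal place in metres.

Longitude -95.5880° lies in the 6° band [-96°, -90°), giving zone 15; latitude is north of the equator, so 15N.
Zone 15 central meridian λ₀ = 6×15 − 183 = -93°; Δλ = -2.5880°.
Transverse Mercator on WGS84 with k₀ = 0.9996 gives E = 421000.563 m, N = 8227621.980 m.

Zone 15N: E 421000.6 m, N 8227622.0 m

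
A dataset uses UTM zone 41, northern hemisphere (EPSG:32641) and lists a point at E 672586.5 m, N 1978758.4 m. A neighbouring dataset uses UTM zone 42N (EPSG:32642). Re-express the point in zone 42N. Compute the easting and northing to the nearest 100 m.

E 36600 m, N 1983400 m

UTM 41N → geographic: φ = 17.88989968°, λ = 64.62910000°.
UTM 42N (λ₀ = 69°) forward: E = 36631.615 m, N = 1983441.436 m.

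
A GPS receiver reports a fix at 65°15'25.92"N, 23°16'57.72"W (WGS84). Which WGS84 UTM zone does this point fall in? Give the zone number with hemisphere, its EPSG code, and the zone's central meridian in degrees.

Zone 27N (EPSG:32627), central meridian -21°

UTM zone = ⌊(λ + 180)/6⌋ + 1; -23.2827° ∈ [-24°, -18°) → zone 27.
Hemisphere: N (φ ≥ 0).
Central meridian λ₀ = 6×27 − 183 = -21°.
EPSG code: 32627.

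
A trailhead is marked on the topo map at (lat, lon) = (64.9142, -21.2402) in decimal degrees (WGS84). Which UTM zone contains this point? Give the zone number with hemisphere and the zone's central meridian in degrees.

UTM zone = ⌊(λ + 180)/6⌋ + 1; -21.2402° ∈ [-24°, -18°) → zone 27.
Hemisphere: N (φ ≥ 0).
Central meridian λ₀ = 6×27 − 183 = -21°.

Zone 27N, central meridian -21°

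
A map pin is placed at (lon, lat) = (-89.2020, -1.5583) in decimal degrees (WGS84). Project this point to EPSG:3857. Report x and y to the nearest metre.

x -9929921 m, y -173491 m

Web Mercator is spherical with R = a = 6378137 m.
x = R·λ = 6378137 × -1.556868599 = -9929921.218 m.
y = R·ln tan(π/4 + φ/2) = 6378137 × -0.027200819 = -173490.552 m.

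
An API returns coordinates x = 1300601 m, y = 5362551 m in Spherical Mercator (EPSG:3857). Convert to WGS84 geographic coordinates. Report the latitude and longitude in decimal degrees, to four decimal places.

R = 6378137 m. λ = x/R = 11.68349757°.
φ = 2·arctan(exp(y/R)) − 90° = 2·arctan(2.31815) − 90° = 43.33139924°.

lat 43.3314°, lon 11.6835°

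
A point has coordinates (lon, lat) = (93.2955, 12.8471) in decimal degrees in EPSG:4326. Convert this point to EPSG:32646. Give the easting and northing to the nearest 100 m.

Zone 46 central meridian λ₀ = 6×46 − 183 = 93°; Δλ = +0.2955°.
Transverse Mercator on WGS84 with k₀ = 0.9996 gives E = 532064.055 m, N = 1420245.571 m.

E 532100 m, N 1420200 m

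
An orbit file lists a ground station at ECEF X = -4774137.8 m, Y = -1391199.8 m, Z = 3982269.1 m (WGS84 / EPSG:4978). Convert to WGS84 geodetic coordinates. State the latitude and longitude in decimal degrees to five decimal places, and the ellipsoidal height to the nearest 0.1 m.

λ = atan2(Y, X) = -163.75369982°; p = √(X²+Y²) = 4972708.4 m.
Bowring's method on WGS84 (a = 6378137 m, b = 6356752.314 m) gives φ = 38.87649991°, h = 981.853 m.

lat 38.87650°, lon -163.75370°, h 981.9 m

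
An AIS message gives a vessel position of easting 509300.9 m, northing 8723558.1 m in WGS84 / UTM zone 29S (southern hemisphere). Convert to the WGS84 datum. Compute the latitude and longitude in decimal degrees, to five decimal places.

lat -11.54680°, lon -8.91470°

Zone 29S: λ₀ = -9°, k₀ = 0.9996, false easting 500000 m, false northing 10000000 m.
Meridian distance M = (N − FN)/k₀ = -1276952.7 m.
Inverse transverse Mercator on WGS84 gives φ = -11.54680042°, λ = -8.91470006°.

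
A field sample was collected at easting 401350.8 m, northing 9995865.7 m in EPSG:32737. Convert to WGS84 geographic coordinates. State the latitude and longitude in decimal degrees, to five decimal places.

lat -0.03740°, lon 38.11350°

Zone 37S: λ₀ = 39°, k₀ = 0.9996, false easting 500000 m, false northing 10000000 m.
Meridian distance M = (N − FN)/k₀ = -4136.0 m.
Inverse transverse Mercator on WGS84 gives φ = -0.03739980°, λ = 38.11349997°.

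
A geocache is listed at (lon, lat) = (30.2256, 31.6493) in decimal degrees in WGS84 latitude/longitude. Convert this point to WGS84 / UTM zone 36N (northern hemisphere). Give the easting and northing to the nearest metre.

E 236904 m, N 3504908 m

Zone 36 central meridian λ₀ = 6×36 − 183 = 33°; Δλ = -2.7744°.
Transverse Mercator on WGS84 with k₀ = 0.9996 gives E = 236904.001 m, N = 3504908.325 m.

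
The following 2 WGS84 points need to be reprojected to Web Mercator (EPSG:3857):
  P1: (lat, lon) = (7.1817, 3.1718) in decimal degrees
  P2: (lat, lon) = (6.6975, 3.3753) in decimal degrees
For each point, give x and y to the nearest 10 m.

P1: x 353080 m, y 801560 m; P2: x 375740 m, y 747270 m

Web Mercator: x = R·λ, y = R·ln tan(π/4+φ/2), R = 6378137 m.
P1 (7.1817°, 3.1718°) → (353083.161, 801564.868) m.
P2 (6.6975°, 3.3753°) → (375736.677, 747266.016) m.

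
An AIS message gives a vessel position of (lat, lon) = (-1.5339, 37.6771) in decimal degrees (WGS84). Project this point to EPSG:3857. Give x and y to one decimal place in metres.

x 4194195.6 m, y -170773.4 m

Web Mercator is spherical with R = a = 6378137 m.
x = R·λ = 6378137 × 0.657589448 = 4194195.587 m.
y = R·ln tan(π/4 + φ/2) = 6378137 × -0.026774804 = -170773.368 m.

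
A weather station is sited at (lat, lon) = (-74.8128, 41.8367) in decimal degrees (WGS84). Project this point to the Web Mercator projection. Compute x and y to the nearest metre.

Web Mercator is spherical with R = a = 6378137 m.
x = R·λ = 6378137 × 0.730188163 = 4657240.140 m.
y = R·ln tan(π/4 + φ/2) = 6378137 × -2.015042035 = -12852214.157 m.

x 4657240 m, y -12852214 m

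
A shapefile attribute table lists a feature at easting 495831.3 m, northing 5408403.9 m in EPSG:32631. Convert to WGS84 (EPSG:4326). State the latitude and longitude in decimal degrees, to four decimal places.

lat 48.8286°, lon 2.9432°

Zone 31N: λ₀ = 3°, k₀ = 0.9996, false easting 500000 m.
Meridian distance M = (N − FN)/k₀ = 5410568.1 m.
Inverse transverse Mercator on WGS84 gives φ = 48.82860003°, λ = 2.94320044°.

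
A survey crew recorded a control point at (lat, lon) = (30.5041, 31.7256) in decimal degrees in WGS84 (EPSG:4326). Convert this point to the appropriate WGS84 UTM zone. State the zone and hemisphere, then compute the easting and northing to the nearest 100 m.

Longitude 31.7256° lies in the 6° band [30°, 36°), giving zone 36; latitude is north of the equator, so 36N.
Zone 36 central meridian λ₀ = 6×36 − 183 = 33°; Δλ = -1.2744°.
Transverse Mercator on WGS84 with k₀ = 0.9996 gives E = 377708.108 m, N = 3375336.291 m.

Zone 36N: E 377700 m, N 3375300 m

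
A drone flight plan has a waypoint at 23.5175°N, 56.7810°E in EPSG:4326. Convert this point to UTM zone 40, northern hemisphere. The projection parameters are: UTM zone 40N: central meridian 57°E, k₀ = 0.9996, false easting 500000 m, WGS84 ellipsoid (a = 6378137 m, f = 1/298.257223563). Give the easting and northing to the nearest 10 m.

E 477640 m, N 2600830 m

Zone 40 central meridian λ₀ = 6×40 − 183 = 57°; Δλ = -0.2190°.
Transverse Mercator on WGS84 with k₀ = 0.9996 gives E = 477642.977 m, N = 2600825.795 m.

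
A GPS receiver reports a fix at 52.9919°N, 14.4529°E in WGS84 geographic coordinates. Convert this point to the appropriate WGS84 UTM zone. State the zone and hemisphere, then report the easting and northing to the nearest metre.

Longitude 14.4529° lies in the 6° band [12°, 18°), giving zone 33; latitude is north of the equator, so 33N.
Zone 33 central meridian λ₀ = 6×33 − 183 = 15°; Δλ = -0.5471°.
Transverse Mercator on WGS84 with k₀ = 0.9996 gives E = 463277.198 m, N = 5871509.480 m.

Zone 33N: E 463277 m, N 5871509 m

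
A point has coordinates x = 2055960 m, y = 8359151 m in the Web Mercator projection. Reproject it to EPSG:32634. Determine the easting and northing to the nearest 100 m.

Web Mercator inverse (R = 6378137 m) → φ = 59.81719795°, λ = 18.46900292°.
UTM 34N forward: E = 358071.574 m, N = 6633763.685 m.

E 358100 m, N 6633800 m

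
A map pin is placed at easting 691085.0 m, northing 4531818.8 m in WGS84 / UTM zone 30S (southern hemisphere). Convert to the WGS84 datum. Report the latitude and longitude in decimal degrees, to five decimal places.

Zone 30S: λ₀ = -3°, k₀ = 0.9996, false easting 500000 m, false northing 10000000 m.
Meridian distance M = (N − FN)/k₀ = -5470369.3 m.
Inverse transverse Mercator on WGS84 gives φ = -49.33640040°, λ = -0.36959994°.

lat -49.33640°, lon -0.36960°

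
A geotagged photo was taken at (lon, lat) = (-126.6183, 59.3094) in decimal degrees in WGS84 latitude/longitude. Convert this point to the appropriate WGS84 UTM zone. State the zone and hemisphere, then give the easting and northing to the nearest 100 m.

Longitude -126.6183° lies in the 6° band [-132°, -126°), giving zone 9; latitude is north of the equator, so 9N.
Zone 9 central meridian λ₀ = 6×9 − 183 = -129°; Δλ = +2.3817°.
Transverse Mercator on WGS84 with k₀ = 0.9996 gives E = 635585.894 m, N = 6576928.587 m.

Zone 9N: E 635600 m, N 6576900 m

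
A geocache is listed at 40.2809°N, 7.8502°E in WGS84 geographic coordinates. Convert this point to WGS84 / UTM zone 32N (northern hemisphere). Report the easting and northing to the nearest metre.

E 402256 m, N 4459569 m

Zone 32 central meridian λ₀ = 6×32 − 183 = 9°; Δλ = -1.1498°.
Transverse Mercator on WGS84 with k₀ = 0.9996 gives E = 402255.675 m, N = 4459569.270 m.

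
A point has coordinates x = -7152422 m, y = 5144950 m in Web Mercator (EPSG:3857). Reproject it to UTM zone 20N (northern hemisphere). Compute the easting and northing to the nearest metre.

E 396196 m, N 4638642 m

Web Mercator inverse (R = 6378137 m) → φ = 41.89290094°, λ = -64.25130001°.
UTM 20N forward: E = 396195.813 m, N = 4638642.201 m.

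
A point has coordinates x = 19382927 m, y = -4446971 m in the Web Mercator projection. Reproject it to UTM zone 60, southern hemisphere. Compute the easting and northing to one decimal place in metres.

E 243890.4 m, N 5894990.1 m

Web Mercator inverse (R = 6378137 m) → φ = -37.05639901°, λ = 174.11979575°.
UTM 60S forward: E = 243890.364 m, N = 5894990.142 m.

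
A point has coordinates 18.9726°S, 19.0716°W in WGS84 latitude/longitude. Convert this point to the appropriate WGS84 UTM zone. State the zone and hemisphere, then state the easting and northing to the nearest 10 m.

Longitude -19.0716° lies in the 6° band [-24°, -18°), giving zone 27; latitude is south of the equator, so 27S.
Zone 27 central meridian λ₀ = 6×27 − 183 = -21°; Δλ = +1.9284°.
Transverse Mercator on WGS84 with k₀ = 0.9996 gives E = 703027.525 m, N = 7901093.192 m.

Zone 27S: E 703030 m, N 7901090 m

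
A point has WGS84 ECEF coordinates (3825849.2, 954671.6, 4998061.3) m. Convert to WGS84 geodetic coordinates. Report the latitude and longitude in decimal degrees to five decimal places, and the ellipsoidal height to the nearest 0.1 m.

lat 51.91570°, lon 14.01100°, h 1319.0 m

λ = atan2(Y, X) = 14.01100073°; p = √(X²+Y²) = 3943161.2 m.
Bowring's method on WGS84 (a = 6378137 m, b = 6356752.314 m) gives φ = 51.91569978°, h = 1318.972 m.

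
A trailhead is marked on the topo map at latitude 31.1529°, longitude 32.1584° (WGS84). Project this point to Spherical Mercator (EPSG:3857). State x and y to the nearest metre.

x 3579857 m, y 3652622 m

Web Mercator is spherical with R = a = 6378137 m.
x = R·λ = 6378137 × 0.561269962 = 3579856.713 m.
y = R·ln tan(π/4 + φ/2) = 6378137 × 0.572678523 = 3652622.080 m.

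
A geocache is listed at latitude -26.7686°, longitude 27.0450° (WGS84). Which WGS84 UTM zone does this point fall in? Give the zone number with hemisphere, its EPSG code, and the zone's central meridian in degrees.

UTM zone = ⌊(λ + 180)/6⌋ + 1; 27.0450° ∈ [24°, 30°) → zone 35.
Hemisphere: S (φ < 0).
Central meridian λ₀ = 6×35 − 183 = 27°.
EPSG code: 32735.

Zone 35S (EPSG:32735), central meridian 27°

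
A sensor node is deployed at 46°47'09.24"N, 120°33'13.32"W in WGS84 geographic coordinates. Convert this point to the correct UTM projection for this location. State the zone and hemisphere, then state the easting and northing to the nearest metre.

Zone 10N: E 686720 m, N 5184278 m

Longitude -120.5537° lies in the 6° band [-126°, -120°), giving zone 10; latitude is north of the equator, so 10N.
Zone 10 central meridian λ₀ = 6×10 − 183 = -123°; Δλ = +2.4463°.
Transverse Mercator on WGS84 with k₀ = 0.9996 gives E = 686719.521 m, N = 5184278.322 m.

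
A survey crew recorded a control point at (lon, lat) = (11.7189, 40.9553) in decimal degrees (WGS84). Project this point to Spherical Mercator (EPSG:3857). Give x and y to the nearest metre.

x 1304542 m, y 5005751 m

Web Mercator is spherical with R = a = 6378137 m.
x = R·λ = 6378137 × 0.204533390 = 1304541.981 m.
y = R·ln tan(π/4 + φ/2) = 6378137 × 0.784829592 = 5005750.658 m.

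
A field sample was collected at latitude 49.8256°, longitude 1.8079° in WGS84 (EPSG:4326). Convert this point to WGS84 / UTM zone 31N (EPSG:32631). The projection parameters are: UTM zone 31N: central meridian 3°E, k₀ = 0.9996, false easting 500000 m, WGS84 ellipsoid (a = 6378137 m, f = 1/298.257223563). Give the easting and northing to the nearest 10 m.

Zone 31 central meridian λ₀ = 6×31 − 183 = 3°; Δλ = -1.1921°.
Transverse Mercator on WGS84 with k₀ = 0.9996 gives E = 414258.055 m, N = 5519921.997 m.

E 414260 m, N 5519920 m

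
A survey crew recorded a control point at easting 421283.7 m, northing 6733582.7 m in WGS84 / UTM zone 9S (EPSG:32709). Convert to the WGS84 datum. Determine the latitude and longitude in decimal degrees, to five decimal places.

Zone 9S: λ₀ = -129°, k₀ = 0.9996, false easting 500000 m, false northing 10000000 m.
Meridian distance M = (N − FN)/k₀ = -3267724.4 m.
Inverse transverse Mercator on WGS84 gives φ = -29.52489991°, λ = -129.81229994°.

lat -29.52490°, lon -129.81230°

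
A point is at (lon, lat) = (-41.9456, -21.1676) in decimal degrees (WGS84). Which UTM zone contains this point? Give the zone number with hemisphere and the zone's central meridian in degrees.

Zone 24S, central meridian -39°

UTM zone = ⌊(λ + 180)/6⌋ + 1; -41.9456° ∈ [-42°, -36°) → zone 24.
Hemisphere: S (φ < 0).
Central meridian λ₀ = 6×24 − 183 = -39°.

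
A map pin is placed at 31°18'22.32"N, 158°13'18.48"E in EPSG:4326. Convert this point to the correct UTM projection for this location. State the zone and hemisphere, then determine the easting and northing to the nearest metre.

Zone 57N: E 425946 m, N 3463799 m

Longitude 158.2218° lies in the 6° band [156°, 162°), giving zone 57; latitude is north of the equator, so 57N.
Zone 57 central meridian λ₀ = 6×57 − 183 = 159°; Δλ = -0.7782°.
Transverse Mercator on WGS84 with k₀ = 0.9996 gives E = 425945.700 m, N = 3463798.718 m.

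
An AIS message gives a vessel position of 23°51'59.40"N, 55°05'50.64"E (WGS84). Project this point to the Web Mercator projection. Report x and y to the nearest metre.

Web Mercator is spherical with R = a = 6378137 m.
x = R·λ = 6378137 × 0.961631039 = 6133414.512 m.
y = R·ln tan(π/4 + φ/2) = 6378137 × 0.429145528 = 2737148.971 m.

x 6133415 m, y 2737149 m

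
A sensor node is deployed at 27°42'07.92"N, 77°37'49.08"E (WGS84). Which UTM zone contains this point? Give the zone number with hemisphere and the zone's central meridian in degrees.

UTM zone = ⌊(λ + 180)/6⌋ + 1; 77.6303° ∈ [72°, 78°) → zone 43.
Hemisphere: N (φ ≥ 0).
Central meridian λ₀ = 6×43 − 183 = 75°.

Zone 43N, central meridian 75°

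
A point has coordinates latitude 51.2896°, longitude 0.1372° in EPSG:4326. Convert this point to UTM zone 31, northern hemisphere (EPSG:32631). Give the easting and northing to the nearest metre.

Zone 31 central meridian λ₀ = 6×31 − 183 = 3°; Δλ = -2.8628°.
Transverse Mercator on WGS84 with k₀ = 0.9996 gives E = 300389.611 m, N = 5685923.034 m.

E 300390 m, N 5685923 m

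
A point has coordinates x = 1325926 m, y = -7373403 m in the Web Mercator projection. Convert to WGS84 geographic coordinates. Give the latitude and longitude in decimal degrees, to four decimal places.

lat -55.0594°, lon 11.9110°

R = 6378137 m. λ = x/R = 11.91099591°.
φ = 2·arctan(exp(y/R)) − 90° = 2·arctan(0.31473) − 90° = -55.05940007°.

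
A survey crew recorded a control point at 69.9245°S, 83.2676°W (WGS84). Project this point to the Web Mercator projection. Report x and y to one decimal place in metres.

Web Mercator is spherical with R = a = 6378137 m.
x = R·λ = 6378137 × -1.453293780 = -9269306.832 m.
y = R·ln tan(π/4 + φ/2) = 6378137 × -1.731569353 = -11044186.559 m.

x -9269306.8 m, y -11044186.6 m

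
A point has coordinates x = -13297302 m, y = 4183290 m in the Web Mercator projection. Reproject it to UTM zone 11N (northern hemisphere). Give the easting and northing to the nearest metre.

Web Mercator inverse (R = 6378137 m) → φ = 35.14269667°, λ = -119.45169624°.
UTM 11N forward: E = 276644.559 m, N = 3891619.455 m.

E 276645 m, N 3891619 m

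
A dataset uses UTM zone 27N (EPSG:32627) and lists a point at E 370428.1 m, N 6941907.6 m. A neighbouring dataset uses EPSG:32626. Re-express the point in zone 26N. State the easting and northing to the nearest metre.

E 678560 m, N 6944187 m

UTM 27N → geographic: φ = 62.58519989°, λ = -23.52280046°.
UTM 26N (λ₀ = -27°) forward: E = 678560.237 m, N = 6944186.670 m.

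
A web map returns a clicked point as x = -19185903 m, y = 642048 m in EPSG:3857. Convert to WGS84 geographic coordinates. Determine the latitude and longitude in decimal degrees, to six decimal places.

lat 5.757899°, lon -172.349899°

R = 6378137 m. λ = x/R = -172.34989905°.
φ = 2·arctan(exp(y/R)) − 90° = 2·arctan(1.10590) − 90° = 5.75789917°.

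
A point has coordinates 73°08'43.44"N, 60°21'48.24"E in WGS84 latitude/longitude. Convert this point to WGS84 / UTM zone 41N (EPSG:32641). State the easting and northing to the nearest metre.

E 414697 m, N 8118578 m

Zone 41 central meridian λ₀ = 6×41 − 183 = 63°; Δλ = -2.6366°.
Transverse Mercator on WGS84 with k₀ = 0.9996 gives E = 414697.103 m, N = 8118578.488 m.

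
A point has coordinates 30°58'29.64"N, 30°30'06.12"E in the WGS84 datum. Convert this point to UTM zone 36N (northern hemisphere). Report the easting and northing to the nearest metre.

E 261399 m, N 3429499 m

Zone 36 central meridian λ₀ = 6×36 − 183 = 33°; Δλ = -2.4983°.
Transverse Mercator on WGS84 with k₀ = 0.9996 gives E = 261398.875 m, N = 3429498.526 m.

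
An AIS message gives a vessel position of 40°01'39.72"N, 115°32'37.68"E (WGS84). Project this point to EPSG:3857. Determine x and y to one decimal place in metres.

Web Mercator is spherical with R = a = 6378137 m.
x = R·λ = 6378137 × 2.016619740 = 12862276.980 m.
y = R·ln tan(π/4 + φ/2) = 6378137 × 0.763540887 = 4869968.385 m.

x 12862277.0 m, y 4869968.4 m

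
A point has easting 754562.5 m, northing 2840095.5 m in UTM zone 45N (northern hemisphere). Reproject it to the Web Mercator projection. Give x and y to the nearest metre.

Unproject from UTM 45N (λ₀ = 87°) → φ = 25.65660027°, λ = 89.53579971°.
Web Mercator (R = 6378137 m): x = 9967079.632 m, y = 2956611.207 m.

x 9967080 m, y 2956611 m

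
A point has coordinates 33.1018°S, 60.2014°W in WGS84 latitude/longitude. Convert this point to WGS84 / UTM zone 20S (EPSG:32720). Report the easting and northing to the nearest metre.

Zone 20 central meridian λ₀ = 6×20 − 183 = -63°; Δλ = +2.7986°.
Transverse Mercator on WGS84 with k₀ = 0.9996 gives E = 761175.137 m, N = 6333942.233 m.

E 761175 m, N 6333942 m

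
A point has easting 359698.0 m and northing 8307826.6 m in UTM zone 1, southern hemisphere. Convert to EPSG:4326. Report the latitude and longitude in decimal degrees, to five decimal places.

Zone 1S: λ₀ = -177°, k₀ = 0.9996, false easting 500000 m, false northing 10000000 m.
Meridian distance M = (N − FN)/k₀ = -1692850.5 m.
Inverse transverse Mercator on WGS84 gives φ = -15.30219992°, λ = -178.30679956°.

lat -15.30220°, lon -178.30680°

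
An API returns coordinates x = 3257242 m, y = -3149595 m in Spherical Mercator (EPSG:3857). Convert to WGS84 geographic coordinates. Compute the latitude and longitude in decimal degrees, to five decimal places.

lat -27.20890°, lon 29.26030°

R = 6378137 m. λ = x/R = 29.26030273°.
φ = 2·arctan(exp(y/R)) − 90° = 2·arctan(0.61030) − 90° = -27.20889701°.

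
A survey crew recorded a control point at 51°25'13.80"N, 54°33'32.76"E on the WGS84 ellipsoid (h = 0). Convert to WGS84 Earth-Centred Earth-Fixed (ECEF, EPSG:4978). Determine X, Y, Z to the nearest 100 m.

X 2311100 m, Y 3247100 m, Z 4962900 m

WGS84: a = 6378137 m, e² = 0.006694380; N(φ) = a/√(1−e²sin²φ) = 6391223.936 m.
X = (N+h)·cosφ·cosλ = 2311082.321 m; Y = (N+h)·cosφ·sinλ = 3247097.389 m; Z = (N(1−e²)+h)·sinφ = 4962851.554 m.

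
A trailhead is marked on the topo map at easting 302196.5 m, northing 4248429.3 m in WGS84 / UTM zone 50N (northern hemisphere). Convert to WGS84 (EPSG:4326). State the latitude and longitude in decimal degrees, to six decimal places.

lat 38.362200°, lon 114.736000°

Zone 50N: λ₀ = 117°, k₀ = 0.9996, false easting 500000 m.
Meridian distance M = (N − FN)/k₀ = 4250129.4 m.
Inverse transverse Mercator on WGS84 gives φ = 38.36220039°, λ = 114.73599966°.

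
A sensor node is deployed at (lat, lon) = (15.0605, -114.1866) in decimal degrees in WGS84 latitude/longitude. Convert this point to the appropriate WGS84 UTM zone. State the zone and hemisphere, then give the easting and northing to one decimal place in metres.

Longitude -114.1866° lies in the 6° band [-120°, -114°), giving zone 11; latitude is north of the equator, so 11N.
Zone 11 central meridian λ₀ = 6×11 − 183 = -117°; Δλ = +2.8134°.
Transverse Mercator on WGS84 with k₀ = 0.9996 gives E = 802482.165 m, N = 1666948.376 m.

Zone 11N: E 802482.2 m, N 1666948.4 m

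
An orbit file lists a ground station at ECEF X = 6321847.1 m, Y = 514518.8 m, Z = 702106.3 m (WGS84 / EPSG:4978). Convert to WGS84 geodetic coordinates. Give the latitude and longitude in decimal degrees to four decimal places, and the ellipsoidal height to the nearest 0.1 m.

λ = atan2(Y, X) = 4.65290006°; p = √(X²+Y²) = 6342750.2 m.
Bowring's method on WGS84 (a = 6378137 m, b = 6356752.314 m) gives φ = 6.35879951°, h = 3614.638 m.

lat 6.3588°, lon 4.6529°, h 3614.6 m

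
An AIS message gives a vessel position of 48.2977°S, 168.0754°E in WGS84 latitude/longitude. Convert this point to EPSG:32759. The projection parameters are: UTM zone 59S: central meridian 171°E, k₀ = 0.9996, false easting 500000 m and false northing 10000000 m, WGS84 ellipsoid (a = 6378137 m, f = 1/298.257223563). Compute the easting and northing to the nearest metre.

Zone 59 central meridian λ₀ = 6×59 − 183 = 171°; Δλ = -2.9246°.
Transverse Mercator on WGS84 with k₀ = 0.9996 gives E = 283106.819 m, N = 4646476.200 m.

E 283107 m, N 4646476 m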